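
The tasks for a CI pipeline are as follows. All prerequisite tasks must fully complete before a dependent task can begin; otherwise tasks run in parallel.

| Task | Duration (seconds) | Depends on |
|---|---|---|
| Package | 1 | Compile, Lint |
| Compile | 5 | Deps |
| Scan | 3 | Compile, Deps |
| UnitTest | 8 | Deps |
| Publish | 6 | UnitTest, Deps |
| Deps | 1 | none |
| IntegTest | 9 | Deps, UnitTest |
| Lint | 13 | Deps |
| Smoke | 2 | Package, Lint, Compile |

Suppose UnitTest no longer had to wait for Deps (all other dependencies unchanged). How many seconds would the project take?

17

Before: longest chain Deps→UnitTest→IntegTest = 1+8+9 = 18, finish 18.
Without Deps→UnitTest, UnitTest's earliest start moves from 1 to 0.
New critical path: Deps→Lint→Package→Smoke = 1+13+1+2 = 17 ⇒ 17 seconds.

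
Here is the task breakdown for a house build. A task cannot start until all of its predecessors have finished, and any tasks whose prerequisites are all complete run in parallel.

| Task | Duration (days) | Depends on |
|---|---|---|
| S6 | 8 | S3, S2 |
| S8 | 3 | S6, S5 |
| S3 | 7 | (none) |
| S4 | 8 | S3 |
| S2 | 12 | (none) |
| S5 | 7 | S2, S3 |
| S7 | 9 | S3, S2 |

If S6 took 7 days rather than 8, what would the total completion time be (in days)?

22

Actual critical path: S2→S6→S8 = 12+8+3 = 23 ⇒ 23 days.
S6 lies on that path, so at 7 days the path becomes 22 days.
The binding chain switches to S2→S5→S8 = 12+7+3 = 22; finish 22 days.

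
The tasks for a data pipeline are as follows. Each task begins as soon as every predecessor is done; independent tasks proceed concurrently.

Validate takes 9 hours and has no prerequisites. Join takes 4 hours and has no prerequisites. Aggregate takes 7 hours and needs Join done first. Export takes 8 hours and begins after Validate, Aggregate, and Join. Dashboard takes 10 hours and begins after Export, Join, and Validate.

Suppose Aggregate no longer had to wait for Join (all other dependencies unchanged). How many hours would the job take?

27

Before: longest chain Join→Aggregate→Export→Dashboard = 4+7+8+10 = 29, finish 29.
Without Join→Aggregate, Aggregate's earliest start moves from 4 to 0.
The longest chain is now Validate→Export→Dashboard = 9+8+10 = 27, so the job takes 27 hours.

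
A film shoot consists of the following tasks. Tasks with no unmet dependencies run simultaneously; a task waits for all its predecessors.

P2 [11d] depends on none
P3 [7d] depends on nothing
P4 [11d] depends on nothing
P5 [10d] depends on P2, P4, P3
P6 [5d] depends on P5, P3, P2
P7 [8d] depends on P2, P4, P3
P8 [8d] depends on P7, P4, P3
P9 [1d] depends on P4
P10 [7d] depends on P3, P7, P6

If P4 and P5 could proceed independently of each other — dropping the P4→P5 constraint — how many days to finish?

33

Before: longest chain P2→P5→P6→P10 = 11+10+5+7 = 33, finish 33.
Dropping P4→P5 doesn't change P5's earliest start (11); another predecessor still binds.
New critical path: P2→P5→P6→P10 = 11+10+5+7 = 33 ⇒ 33 days.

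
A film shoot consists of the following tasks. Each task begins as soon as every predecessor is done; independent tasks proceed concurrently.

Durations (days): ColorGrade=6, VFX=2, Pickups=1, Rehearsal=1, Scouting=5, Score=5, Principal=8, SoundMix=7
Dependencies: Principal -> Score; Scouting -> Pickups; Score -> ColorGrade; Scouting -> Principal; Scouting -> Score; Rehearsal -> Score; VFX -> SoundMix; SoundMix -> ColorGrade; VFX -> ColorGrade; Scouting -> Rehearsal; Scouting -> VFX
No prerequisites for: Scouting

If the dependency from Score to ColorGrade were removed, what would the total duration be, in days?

20

With the dependency in place, Scouting→Principal→Score→ColorGrade = 5+8+5+6 = 24 sets the finish at 24 days.
Without Score→ColorGrade, ColorGrade's earliest start moves from 18 to 14.
After: Scouting→VFX→SoundMix→ColorGrade = 5+2+7+6 = 20 → 20 days.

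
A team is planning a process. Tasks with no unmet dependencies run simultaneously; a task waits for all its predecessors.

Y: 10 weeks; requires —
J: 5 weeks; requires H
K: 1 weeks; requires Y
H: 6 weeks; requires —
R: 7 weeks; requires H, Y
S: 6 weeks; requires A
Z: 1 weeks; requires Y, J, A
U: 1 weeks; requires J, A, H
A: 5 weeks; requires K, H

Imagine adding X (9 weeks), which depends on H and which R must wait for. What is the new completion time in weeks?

22

Originally the schedule takes 22 weeks.
With X inserted, R now waits for max(H, Y, X).
New critical path: Y→K→A→S = 10+1+5+6 = 22 ⇒ 22 weeks.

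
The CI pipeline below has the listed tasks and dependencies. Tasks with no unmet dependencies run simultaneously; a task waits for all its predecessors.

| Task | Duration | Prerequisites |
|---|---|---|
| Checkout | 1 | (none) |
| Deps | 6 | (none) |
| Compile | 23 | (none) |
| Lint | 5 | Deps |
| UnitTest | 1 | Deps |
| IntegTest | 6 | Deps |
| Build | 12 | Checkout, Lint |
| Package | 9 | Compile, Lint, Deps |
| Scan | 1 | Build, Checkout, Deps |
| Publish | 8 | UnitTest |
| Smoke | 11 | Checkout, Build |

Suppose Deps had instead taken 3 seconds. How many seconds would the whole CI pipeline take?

32

Actual critical path: Deps→Lint→Build→Smoke = 6+5+12+11 = 34 ⇒ 34 seconds.
Deps lies on that path, so at 3 seconds the path becomes 31 seconds.
Now Compile→Package = 23+9 = 32 is longest, so the finish becomes 32 seconds.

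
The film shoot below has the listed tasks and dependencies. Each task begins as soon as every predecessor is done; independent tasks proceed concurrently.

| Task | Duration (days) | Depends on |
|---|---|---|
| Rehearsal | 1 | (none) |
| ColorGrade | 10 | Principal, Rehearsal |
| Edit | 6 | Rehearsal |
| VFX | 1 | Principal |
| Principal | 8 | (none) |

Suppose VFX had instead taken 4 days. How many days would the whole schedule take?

18

The binding path is Principal→ColorGrade = 8+10 = 18; finish at 18 days.
VFX has 9 days of float (longest path through it is 9).
That remains the longest chain; total 18 days.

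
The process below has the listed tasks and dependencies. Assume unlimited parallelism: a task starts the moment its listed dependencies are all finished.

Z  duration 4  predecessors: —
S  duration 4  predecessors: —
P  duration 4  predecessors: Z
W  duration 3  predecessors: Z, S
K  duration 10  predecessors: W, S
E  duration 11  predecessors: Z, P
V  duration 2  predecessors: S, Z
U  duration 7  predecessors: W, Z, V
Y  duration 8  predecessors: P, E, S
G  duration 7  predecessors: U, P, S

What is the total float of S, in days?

6

The longest chain is Z→P→E→Y = 4+4+11+8 = 27; overall finish 27 days.
Longest path through S: 21 days (earliest finish 4, latest finish 10).
Slack of S = 6 − 0 = 6 days.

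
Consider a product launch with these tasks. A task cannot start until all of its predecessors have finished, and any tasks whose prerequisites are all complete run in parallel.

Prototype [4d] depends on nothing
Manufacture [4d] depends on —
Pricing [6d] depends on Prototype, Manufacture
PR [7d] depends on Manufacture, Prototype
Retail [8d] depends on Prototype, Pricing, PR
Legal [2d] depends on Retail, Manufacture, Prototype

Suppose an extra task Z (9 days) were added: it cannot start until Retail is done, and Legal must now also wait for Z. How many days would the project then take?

30

Originally the project takes 21 days.
With Z inserted, Legal now waits for max(Retail, Manufacture, Prototype, Z).
New critical path: Prototype→PR→Retail→Z→Legal = 4+7+8+9+2 = 30 ⇒ 30 days.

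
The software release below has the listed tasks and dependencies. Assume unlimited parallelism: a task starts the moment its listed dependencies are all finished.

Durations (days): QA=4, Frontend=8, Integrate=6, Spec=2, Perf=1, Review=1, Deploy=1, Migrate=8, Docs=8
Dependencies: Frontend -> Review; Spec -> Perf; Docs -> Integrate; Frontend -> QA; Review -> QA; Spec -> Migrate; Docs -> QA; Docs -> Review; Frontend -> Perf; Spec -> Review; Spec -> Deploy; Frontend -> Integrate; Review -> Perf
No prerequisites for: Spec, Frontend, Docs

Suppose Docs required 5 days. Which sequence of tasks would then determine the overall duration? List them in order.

Critical path before the change: Docs→Integrate = 8+6 = 14 giving 14 days.
Since Docs is critical, the -3 change carries straight to that chain (now 11 days).
Now Frontend→Integrate = 8+6 = 14 is longest, so the finish becomes 14 days.

Frontend, Integrate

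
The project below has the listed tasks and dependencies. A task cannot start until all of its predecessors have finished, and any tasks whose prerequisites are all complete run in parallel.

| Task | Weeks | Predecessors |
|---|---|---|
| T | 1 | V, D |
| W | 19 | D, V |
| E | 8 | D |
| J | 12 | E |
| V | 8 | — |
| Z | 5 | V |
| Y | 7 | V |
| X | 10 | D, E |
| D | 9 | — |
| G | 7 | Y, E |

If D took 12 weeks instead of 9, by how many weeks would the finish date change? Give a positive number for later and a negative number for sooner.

As given, the longest chain is D→E→J = 9+8+12 = 29, so the finish is 29 weeks.
Since D is critical, the +3 change carries straight to that chain (now 32 weeks).
The critical path is still D→E→J; finish is now 32 weeks.
Change in finish: 32 − 29 = +3 weeks.

3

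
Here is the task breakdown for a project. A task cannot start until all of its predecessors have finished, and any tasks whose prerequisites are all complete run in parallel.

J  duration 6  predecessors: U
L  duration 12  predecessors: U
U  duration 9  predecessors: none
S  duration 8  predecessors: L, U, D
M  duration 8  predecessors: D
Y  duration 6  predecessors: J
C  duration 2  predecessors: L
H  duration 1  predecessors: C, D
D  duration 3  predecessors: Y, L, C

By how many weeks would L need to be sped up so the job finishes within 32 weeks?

2

Current finish: 34 weeks; target: 32.
L is on every critical path, so each week cut from L cuts the finish by one (this holds down to a finish of 32).
Need 34 − 32 = 2 weeks off L → L becomes 10 weeks, finish becomes 32.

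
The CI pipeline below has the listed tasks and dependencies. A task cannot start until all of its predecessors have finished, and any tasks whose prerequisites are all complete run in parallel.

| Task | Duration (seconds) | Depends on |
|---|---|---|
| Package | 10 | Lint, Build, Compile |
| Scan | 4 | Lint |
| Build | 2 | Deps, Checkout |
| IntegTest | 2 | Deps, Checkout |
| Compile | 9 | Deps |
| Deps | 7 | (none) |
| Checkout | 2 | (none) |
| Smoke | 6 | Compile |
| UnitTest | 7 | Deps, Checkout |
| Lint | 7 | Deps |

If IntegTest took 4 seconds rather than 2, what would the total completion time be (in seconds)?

The binding path is Deps→Compile→Package = 7+9+10 = 26; finish at 26 seconds.
IntegTest has 17 seconds of float (longest path through it is 9).
No other chain overtakes it, so the finish is 26 seconds.

26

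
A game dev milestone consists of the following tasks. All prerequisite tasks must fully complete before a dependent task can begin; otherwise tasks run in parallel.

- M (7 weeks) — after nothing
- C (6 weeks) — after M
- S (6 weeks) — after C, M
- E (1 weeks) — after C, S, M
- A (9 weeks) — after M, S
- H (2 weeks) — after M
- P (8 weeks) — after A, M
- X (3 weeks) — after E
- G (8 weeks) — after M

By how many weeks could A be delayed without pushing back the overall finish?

0

Critical path: M→C→S→A→P = 7+6+6+9+8 = 36, so the finish is 36 weeks.
Longest path through A: 36 weeks (earliest finish 28, latest finish 28).
Slack of A = 19 − 19 = 0 weeks.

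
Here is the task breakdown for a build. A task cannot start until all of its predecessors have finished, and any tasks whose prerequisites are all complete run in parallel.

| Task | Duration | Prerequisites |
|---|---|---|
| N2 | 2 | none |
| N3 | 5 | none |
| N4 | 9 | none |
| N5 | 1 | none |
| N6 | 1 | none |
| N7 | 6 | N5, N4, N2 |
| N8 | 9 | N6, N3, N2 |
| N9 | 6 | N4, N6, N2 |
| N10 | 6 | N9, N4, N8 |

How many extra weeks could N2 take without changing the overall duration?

4

The longest chain is N4→N9→N10 = 9+6+6 = 21; overall finish 21 weeks.
Longest path through N2: 17 weeks (earliest finish 2, latest finish 6).
Slack of N2 = 4 − 0 = 4 weeks.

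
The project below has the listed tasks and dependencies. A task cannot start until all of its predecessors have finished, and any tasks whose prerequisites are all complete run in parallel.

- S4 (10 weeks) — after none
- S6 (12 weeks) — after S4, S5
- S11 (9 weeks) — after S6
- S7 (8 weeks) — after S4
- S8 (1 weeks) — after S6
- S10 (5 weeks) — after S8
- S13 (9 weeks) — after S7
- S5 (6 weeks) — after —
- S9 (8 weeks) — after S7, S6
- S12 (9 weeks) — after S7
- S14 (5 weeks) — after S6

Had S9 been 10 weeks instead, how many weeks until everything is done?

32

Critical path before the change: S4→S6→S11 = 10+12+9 = 31 giving 31 weeks.
The longest path through S9 is only 30 weeks, so S9 has float 1.
Now S4→S6→S9 = 10+12+10 = 32 is longest, so the finish becomes 32 weeks.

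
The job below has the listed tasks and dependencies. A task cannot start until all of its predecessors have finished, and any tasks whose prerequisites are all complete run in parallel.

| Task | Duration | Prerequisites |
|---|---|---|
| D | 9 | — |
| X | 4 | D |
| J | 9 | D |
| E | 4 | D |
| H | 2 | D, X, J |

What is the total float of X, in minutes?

D→J→H = 9+9+2 = 20 sets the makespan at 20 minutes.
The longest chain containing X totals 15 minutes.
So X can slip 18 − 13 = 5 minutes.

5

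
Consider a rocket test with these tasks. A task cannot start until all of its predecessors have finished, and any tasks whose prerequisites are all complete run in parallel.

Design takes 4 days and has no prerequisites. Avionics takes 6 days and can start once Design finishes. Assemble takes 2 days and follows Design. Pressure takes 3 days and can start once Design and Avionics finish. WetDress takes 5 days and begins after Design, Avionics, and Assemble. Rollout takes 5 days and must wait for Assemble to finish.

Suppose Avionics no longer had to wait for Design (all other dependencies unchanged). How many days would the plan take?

11

Before: longest chain Design→Avionics→WetDress = 4+6+5 = 15, finish 15.
Without Design→Avionics, Avionics's earliest start moves from 4 to 0.
The longest chain is now Design→Assemble→WetDress = 4+2+5 = 11, so the plan takes 11 days.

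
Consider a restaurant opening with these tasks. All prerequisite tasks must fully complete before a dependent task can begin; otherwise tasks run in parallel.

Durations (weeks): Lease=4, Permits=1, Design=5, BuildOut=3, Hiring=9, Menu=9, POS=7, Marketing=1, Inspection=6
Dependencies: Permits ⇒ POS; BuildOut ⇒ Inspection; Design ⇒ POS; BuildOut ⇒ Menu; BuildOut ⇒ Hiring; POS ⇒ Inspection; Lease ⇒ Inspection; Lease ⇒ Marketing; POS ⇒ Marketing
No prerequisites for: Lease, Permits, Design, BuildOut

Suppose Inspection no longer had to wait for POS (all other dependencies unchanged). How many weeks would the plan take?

With the dependency in place, Design→POS→Inspection = 5+7+6 = 18 sets the finish at 18 weeks.
Without POS→Inspection, Inspection's earliest start moves from 12 to 4.
New critical path: Design→POS→Marketing = 5+7+1 = 13 ⇒ 13 weeks.

13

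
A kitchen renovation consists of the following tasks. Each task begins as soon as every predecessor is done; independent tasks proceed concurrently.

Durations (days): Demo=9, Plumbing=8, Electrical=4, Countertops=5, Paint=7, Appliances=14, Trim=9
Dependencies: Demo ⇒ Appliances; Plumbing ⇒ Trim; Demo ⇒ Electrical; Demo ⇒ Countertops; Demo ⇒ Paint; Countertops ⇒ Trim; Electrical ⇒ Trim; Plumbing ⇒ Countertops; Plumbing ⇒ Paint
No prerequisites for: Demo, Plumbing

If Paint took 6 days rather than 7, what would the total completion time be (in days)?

23

The binding path is Demo→Countertops→Trim = 9+5+9 = 23; finish at 23 days.
Paint is off the critical path — its longest chain is 16 days, giving 7 of slack.
That remains the longest chain; total 23 days.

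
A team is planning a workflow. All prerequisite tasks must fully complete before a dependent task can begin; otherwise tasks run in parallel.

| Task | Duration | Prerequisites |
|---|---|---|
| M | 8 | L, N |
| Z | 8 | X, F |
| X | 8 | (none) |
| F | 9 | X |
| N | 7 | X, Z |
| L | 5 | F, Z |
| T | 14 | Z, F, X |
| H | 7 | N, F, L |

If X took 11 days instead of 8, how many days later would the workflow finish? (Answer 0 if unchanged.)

3

As given, the longest chain is X→F→Z→N→M = 8+9+8+7+8 = 40, so the finish is 40 days.
X is on the critical path; changing it to 11 makes that path 43 days.
No other chain overtakes it, so the finish is 43 days.
Change in finish: 43 − 40 = +3 days.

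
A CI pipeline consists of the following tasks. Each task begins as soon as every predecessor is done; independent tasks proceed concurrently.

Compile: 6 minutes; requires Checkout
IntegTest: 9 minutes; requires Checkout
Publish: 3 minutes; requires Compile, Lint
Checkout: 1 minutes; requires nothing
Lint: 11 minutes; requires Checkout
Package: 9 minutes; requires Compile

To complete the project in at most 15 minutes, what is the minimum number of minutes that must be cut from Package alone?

Current finish: 16 minutes; target: 15.
Package is on every critical path, so each minute cut from Package cuts the finish by one (this holds down to a finish of 15).
Need 16 − 15 = 1 minute off Package → Package becomes 8 minutes, finish becomes 15.

1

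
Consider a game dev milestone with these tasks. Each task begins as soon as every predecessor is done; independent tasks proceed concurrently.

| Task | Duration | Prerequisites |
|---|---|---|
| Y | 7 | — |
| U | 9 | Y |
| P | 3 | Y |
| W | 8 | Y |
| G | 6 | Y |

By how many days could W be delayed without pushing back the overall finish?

Y→U = 7+9 = 16 sets the makespan at 16 days.
Longest path through W: 15 days (earliest finish 15, latest finish 16).
Slack of W = 8 − 7 = 1 day.

1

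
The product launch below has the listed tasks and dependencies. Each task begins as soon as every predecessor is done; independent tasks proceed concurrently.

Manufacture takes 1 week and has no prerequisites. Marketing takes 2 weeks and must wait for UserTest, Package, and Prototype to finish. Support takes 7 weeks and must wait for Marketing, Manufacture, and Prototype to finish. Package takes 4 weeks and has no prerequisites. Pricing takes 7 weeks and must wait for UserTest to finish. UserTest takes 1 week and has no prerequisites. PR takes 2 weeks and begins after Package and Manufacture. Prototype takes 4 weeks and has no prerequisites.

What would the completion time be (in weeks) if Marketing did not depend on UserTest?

Before: longest chain Prototype→Marketing→Support = 4+2+7 = 13, finish 13.
Dropping UserTest→Marketing doesn't change Marketing's earliest start (4); another predecessor still binds.
The longest chain is now Prototype→Marketing→Support = 4+2+7 = 13, so the product launch takes 13 weeks.

13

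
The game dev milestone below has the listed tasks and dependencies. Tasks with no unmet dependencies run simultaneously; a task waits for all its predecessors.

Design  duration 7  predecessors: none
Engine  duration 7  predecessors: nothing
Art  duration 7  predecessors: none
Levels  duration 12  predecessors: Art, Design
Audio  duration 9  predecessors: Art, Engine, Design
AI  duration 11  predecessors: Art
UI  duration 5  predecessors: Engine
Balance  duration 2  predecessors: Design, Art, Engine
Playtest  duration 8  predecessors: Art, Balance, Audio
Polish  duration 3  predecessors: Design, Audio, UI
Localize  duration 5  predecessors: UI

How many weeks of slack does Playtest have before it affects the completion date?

Critical path: Design→Audio→Playtest = 7+9+8 = 24, so the finish is 24 weeks.
Longest path through Playtest: 24 weeks (earliest finish 24, latest finish 24).
Slack of Playtest = 16 − 16 = 0 weeks.

0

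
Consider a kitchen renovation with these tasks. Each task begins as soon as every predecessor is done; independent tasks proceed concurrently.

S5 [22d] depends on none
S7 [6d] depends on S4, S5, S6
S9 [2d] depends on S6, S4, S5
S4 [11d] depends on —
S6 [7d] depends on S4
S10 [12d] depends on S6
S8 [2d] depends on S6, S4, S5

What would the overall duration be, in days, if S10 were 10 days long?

28

Critical path before the change: S4→S6→S10 = 11+7+12 = 30 giving 30 days.
Since S10 is critical, the -2 change carries straight to that chain (now 28 days).
The critical path is still S4→S6→S10; finish is now 28 days.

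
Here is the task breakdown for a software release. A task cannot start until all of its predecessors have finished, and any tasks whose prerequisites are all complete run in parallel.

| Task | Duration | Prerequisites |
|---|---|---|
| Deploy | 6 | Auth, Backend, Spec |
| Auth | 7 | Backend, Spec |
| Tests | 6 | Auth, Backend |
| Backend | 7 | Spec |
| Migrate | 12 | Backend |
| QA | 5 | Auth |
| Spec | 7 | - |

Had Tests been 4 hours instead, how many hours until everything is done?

27

Critical path before the change: Spec→Backend→Auth→Tests = 7+7+7+6 = 27 giving 27 hours.
Tests is on the critical path; changing it to 4 makes that path 25 hours.
Now Spec→Backend→Auth→Deploy = 7+7+7+6 = 27 is longest, so the finish becomes 27 hours.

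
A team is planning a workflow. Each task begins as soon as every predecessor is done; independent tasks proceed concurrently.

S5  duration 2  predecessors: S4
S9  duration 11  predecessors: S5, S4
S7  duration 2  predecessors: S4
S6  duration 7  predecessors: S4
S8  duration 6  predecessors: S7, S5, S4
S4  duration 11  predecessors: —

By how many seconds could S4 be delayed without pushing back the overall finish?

0

The longest chain is S4→S5→S9 = 11+2+11 = 24; overall finish 24 seconds.
The longest chain containing S4 totals 24 seconds.
Slack of S4 = 0 − 0 = 0 seconds.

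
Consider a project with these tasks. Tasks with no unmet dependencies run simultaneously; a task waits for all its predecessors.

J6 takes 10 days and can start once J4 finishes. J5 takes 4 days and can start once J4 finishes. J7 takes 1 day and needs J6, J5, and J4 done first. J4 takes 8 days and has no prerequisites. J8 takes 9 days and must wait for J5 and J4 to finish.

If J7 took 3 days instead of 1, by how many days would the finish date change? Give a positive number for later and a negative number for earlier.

0

As given, the longest chain is J4→J5→J8 = 8+4+9 = 21, so the finish is 21 days.
J7 has 2 days of float (longest path through it is 19).
That remains the longest chain; total 21 days.
Change in finish: 21 − 21 = +0 days.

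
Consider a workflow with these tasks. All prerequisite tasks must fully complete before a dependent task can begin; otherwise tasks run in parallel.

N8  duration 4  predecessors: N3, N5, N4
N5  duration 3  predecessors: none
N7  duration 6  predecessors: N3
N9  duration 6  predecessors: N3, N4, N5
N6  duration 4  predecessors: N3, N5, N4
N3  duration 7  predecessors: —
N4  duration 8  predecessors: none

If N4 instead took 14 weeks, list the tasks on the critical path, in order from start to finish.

N4, N9

The binding path is N4→N9 = 8+6 = 14; finish at 14 weeks.
N4 lies on that path, so at 14 weeks the path becomes 20 weeks.
The critical path is still N4→N9; finish is now 20 weeks.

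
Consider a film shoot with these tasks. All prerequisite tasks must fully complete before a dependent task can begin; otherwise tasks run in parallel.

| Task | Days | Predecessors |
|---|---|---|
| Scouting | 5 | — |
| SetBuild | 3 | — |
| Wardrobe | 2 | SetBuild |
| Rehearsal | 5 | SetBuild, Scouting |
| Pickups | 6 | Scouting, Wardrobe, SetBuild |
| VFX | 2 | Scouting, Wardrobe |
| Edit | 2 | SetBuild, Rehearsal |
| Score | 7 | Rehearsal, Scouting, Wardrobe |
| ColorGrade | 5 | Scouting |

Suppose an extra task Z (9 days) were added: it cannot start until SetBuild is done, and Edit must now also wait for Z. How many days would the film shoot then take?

17

Originally the film shoot takes 17 days.
With Z inserted, Edit now waits for max(SetBuild, Rehearsal, Z).
New critical path: Scouting→Rehearsal→Score = 5+5+7 = 17 ⇒ 17 days.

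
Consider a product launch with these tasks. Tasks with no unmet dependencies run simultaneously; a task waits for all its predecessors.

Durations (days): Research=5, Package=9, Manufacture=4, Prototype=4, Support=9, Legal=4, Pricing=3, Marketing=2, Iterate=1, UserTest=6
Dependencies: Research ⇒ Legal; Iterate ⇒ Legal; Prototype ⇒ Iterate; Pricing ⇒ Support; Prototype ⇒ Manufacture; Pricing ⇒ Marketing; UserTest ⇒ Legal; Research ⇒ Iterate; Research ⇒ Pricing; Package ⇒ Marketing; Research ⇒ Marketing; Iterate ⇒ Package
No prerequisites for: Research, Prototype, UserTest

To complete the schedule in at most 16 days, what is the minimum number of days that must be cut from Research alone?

Current finish: 17 days; target: 16.
Research is on every critical path, so each day cut from Research cuts the finish by one (this holds down to a finish of 16).
Need 17 − 16 = 1 day off Research → Research becomes 4 days, finish becomes 16.

1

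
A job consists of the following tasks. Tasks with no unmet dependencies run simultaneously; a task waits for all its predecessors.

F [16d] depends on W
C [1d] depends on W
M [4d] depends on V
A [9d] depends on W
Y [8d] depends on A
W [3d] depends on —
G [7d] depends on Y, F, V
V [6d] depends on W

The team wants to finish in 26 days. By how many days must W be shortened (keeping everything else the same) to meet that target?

1

Current finish: 27 days; target: 26.
W is on every critical path, so each day cut from W cuts the finish by one (this holds down to a finish of 25).
Need 27 − 26 = 1 day off W → W becomes 2 days, finish becomes 26.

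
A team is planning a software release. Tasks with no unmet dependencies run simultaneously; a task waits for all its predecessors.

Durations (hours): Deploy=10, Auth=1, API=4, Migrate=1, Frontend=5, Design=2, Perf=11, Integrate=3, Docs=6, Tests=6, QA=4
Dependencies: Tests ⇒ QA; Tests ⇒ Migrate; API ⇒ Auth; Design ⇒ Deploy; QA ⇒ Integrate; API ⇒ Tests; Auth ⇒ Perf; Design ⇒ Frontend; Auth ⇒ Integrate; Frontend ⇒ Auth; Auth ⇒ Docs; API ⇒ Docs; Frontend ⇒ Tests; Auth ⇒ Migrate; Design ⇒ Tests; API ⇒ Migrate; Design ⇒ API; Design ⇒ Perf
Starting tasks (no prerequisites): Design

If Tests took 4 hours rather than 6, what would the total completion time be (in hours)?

19

The binding path is Design→Frontend→Tests→QA→Integrate = 2+5+6+4+3 = 20; finish at 20 hours.
Since Tests is critical, the -2 change carries straight to that chain (now 18 hours).
New critical path: Design→Frontend→Auth→Perf = 2+5+1+11 = 19 ⇒ 19 hours.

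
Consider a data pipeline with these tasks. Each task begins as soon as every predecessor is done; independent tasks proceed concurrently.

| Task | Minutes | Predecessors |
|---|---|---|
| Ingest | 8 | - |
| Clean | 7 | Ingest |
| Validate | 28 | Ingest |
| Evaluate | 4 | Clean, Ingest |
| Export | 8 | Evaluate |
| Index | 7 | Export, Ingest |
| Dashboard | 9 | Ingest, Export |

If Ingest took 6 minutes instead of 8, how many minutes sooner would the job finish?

Baseline: Ingest→Clean→Evaluate→Export→Dashboard = 8+7+4+8+9 = 36 → 36 minutes.
Ingest is on the critical path; changing it to 6 makes that path 34 minutes.
No other chain overtakes it, so the finish is 34 minutes.
Change in finish: 34 − 36 = -2 minutes.

2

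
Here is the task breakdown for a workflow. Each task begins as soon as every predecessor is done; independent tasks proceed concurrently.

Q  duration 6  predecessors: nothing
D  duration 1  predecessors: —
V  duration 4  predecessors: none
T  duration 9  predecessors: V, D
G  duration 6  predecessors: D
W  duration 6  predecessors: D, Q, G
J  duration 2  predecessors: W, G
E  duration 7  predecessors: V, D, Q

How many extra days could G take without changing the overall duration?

0

The longest chain is D→G→W→J = 1+6+6+2 = 15; overall finish 15 days.
The longest chain containing G totals 15 days.
Float = 15 − 15 = 0.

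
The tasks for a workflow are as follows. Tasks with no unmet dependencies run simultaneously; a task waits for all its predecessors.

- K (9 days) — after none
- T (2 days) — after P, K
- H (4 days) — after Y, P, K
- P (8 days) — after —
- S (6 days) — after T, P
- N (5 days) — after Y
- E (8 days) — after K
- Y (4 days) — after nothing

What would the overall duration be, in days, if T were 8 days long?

23

Baseline: K→T→S = 9+2+6 = 17 → 17 days.
T lies on that path, so at 8 days the path becomes 23 days.
That remains the longest chain; total 23 days.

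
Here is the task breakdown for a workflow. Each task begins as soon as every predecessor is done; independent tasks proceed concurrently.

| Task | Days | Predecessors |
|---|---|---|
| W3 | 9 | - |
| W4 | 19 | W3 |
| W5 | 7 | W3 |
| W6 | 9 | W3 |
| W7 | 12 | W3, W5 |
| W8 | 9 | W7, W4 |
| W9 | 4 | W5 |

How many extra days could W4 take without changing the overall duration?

W3→W4→W8 = 9+19+9 = 37 sets the makespan at 37 days.
The longest chain containing W4 totals 37 days.
So W4 can slip 28 − 28 = 0 days.

0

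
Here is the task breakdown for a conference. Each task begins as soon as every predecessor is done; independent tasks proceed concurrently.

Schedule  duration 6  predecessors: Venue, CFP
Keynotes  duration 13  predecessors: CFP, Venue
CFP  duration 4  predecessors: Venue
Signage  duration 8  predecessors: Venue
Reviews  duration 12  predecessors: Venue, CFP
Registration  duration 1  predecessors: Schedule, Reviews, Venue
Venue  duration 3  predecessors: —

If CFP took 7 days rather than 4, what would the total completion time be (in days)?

The binding path is Venue→CFP→Reviews→Registration = 3+4+12+1 = 20; finish at 20 days.
Since CFP is critical, the +3 change carries straight to that chain (now 23 days).
That remains the longest chain; total 23 days.

23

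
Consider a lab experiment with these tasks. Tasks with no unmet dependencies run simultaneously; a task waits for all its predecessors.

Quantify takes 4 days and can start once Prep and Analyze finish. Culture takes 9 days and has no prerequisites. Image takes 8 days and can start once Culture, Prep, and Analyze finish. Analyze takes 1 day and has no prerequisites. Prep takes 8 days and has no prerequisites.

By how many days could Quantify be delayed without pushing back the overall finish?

The longest chain is Culture→Image = 9+8 = 17; overall finish 17 days.
Longest path through Quantify: 12 days (earliest finish 12, latest finish 17).
Float = 17 − 12 = 5.

5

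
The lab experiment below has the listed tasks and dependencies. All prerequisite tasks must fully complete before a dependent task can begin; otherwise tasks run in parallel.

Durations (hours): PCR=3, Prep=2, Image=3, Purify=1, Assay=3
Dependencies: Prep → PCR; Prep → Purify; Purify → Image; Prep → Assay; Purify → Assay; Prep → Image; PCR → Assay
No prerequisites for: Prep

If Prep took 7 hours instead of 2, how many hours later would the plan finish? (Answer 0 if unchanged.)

5

Actual critical path: Prep→PCR→Assay = 2+3+3 = 8 ⇒ 8 hours.
Since Prep is critical, the +5 change carries straight to that chain (now 13 hours).
No other chain overtakes it, so the finish is 13 hours.
Change in finish: 13 − 8 = +5 hours.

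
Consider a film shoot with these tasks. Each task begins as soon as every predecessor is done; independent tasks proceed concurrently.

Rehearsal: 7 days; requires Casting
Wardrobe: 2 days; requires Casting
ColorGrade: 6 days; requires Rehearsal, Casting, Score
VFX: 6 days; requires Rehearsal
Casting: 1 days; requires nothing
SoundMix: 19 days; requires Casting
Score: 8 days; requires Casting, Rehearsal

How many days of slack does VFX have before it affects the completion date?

Critical path: Casting→Rehearsal→Score→ColorGrade = 1+7+8+6 = 22, so the finish is 22 days.
Longest path through VFX: 14 days (earliest finish 14, latest finish 22).
Float = 22 − 14 = 8.

8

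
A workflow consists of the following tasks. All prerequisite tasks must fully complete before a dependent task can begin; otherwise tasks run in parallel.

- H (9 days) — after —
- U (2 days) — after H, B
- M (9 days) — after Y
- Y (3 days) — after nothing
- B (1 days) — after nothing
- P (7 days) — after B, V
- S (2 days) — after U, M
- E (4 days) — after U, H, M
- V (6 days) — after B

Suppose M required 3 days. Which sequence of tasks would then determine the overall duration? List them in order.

Baseline: Y→M→E = 3+9+4 = 16 → 16 days.
Since M is critical, the -6 change carries straight to that chain (now 10 days).
Now H→U→E = 9+2+4 = 15 is longest, so the finish becomes 15 days.

H, U, E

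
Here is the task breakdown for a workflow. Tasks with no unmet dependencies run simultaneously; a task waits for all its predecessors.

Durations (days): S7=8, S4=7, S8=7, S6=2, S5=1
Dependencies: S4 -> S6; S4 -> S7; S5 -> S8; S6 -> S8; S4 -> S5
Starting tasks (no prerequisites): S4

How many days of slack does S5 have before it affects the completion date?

The longest chain is S4→S6→S8 = 7+2+7 = 16; overall finish 16 days.
The longest chain containing S5 totals 15 days.
Float = 16 − 15 = 1.

1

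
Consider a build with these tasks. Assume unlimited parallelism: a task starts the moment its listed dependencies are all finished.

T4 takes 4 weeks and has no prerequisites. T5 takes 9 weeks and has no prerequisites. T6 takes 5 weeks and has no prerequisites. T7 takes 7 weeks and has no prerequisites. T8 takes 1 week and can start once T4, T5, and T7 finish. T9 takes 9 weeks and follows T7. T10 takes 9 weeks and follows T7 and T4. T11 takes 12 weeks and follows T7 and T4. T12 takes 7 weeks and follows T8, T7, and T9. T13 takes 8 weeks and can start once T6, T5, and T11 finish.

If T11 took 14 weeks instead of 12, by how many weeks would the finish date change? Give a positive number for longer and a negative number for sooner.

Baseline: T7→T11→T13 = 7+12+8 = 27 → 27 weeks.
T11 is on the critical path; changing it to 14 makes that path 29 weeks.
The critical path is still T7→T11→T13; finish is now 29 weeks.
Change in finish: 29 − 27 = +2 weeks.

2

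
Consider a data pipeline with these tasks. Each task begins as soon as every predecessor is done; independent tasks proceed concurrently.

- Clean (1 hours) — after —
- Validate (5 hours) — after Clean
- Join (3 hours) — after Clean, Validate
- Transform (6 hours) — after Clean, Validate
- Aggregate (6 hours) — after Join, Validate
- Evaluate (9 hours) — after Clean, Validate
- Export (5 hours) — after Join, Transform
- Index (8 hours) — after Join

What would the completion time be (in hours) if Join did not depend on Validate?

Original critical path: Clean→Validate→Join→Index = 1+5+3+8 = 17 ⇒ 17 hours.
Without Validate→Join, Join's earliest start moves from 6 to 1.
New critical path: Clean→Validate→Transform→Export = 1+5+6+5 = 17 ⇒ 17 hours.

17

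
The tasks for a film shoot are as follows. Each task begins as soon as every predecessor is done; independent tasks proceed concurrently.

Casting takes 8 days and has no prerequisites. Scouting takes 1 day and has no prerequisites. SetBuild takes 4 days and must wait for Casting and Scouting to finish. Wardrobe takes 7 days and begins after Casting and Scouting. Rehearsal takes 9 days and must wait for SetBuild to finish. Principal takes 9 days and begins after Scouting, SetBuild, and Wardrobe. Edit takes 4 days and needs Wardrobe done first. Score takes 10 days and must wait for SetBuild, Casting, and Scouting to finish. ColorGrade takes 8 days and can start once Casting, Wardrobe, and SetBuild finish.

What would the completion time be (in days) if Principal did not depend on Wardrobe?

Original critical path: Casting→Wardrobe→Principal = 8+7+9 = 24 ⇒ 24 days.
Without Wardrobe→Principal, Principal's earliest start moves from 15 to 12.
New critical path: Casting→Wardrobe→ColorGrade = 8+7+8 = 23 ⇒ 23 days.

23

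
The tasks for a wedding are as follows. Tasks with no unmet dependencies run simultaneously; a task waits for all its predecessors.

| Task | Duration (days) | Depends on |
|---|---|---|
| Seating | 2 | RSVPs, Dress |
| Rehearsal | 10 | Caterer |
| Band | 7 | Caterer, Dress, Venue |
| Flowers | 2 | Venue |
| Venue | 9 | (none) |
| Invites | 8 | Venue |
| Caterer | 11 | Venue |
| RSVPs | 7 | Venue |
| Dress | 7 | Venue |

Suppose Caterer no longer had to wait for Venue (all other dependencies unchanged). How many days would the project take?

Original critical path: Venue→Caterer→Rehearsal = 9+11+10 = 30 ⇒ 30 days.
Without Venue→Caterer, Caterer's earliest start moves from 9 to 0.
After: Venue→Dress→Band = 9+7+7 = 23 → 23 days.

23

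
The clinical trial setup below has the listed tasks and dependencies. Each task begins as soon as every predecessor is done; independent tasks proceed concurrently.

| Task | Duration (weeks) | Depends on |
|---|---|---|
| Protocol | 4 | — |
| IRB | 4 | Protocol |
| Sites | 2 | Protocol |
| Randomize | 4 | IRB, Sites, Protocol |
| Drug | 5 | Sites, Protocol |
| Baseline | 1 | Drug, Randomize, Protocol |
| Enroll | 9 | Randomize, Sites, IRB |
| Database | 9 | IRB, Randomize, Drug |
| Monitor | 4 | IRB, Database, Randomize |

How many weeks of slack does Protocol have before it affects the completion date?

Protocol→IRB→Randomize→Database→Monitor = 4+4+4+9+4 = 25 sets the makespan at 25 weeks.
Protocol finishes as early as 4 and must finish by 4.
Float = 25 − 25 = 0.

0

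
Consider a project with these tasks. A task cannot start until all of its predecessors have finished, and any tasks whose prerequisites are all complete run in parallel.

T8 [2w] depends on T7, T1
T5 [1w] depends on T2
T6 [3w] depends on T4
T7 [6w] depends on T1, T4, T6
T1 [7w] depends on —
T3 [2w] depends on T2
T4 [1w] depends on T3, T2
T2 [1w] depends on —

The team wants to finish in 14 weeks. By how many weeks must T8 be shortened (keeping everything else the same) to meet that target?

Current finish: 15 weeks; target: 14.
T8 is on every critical path, so each week cut from T8 cuts the finish by one (this holds down to a finish of 14).
Need 15 − 14 = 1 week off T8 → T8 becomes 1 week, finish becomes 14.

1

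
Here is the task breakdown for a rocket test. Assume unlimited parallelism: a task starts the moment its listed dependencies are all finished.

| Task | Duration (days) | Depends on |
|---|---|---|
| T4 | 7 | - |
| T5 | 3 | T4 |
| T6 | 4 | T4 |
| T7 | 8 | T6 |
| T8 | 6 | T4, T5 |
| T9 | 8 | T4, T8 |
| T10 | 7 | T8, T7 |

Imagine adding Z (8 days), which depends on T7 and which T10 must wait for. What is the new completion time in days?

Originally the plan takes 26 days.
With Z inserted, T10 now waits for max(T8, T7, Z).
New critical path: T4→T6→T7→Z→T10 = 7+4+8+8+7 = 34 ⇒ 34 days.

34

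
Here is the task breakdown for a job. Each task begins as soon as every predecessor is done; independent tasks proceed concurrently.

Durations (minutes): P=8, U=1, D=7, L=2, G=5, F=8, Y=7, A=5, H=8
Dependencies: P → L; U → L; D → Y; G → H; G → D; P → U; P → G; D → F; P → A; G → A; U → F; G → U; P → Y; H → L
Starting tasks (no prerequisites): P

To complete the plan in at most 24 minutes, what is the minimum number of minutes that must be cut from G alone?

4

Current finish: 28 minutes; target: 24.
G is on every critical path, so each minute cut from G cuts the finish by one (this holds down to a finish of 24).
Need 28 − 24 = 4 minutes off G → G becomes 1 minute, finish becomes 24.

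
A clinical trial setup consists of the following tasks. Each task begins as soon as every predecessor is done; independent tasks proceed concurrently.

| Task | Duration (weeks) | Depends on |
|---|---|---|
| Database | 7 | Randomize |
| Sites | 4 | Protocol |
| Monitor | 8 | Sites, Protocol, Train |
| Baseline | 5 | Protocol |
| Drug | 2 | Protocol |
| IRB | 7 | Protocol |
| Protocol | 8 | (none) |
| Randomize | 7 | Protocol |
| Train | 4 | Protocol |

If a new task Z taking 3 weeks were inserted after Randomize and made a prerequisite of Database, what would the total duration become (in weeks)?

25

Originally the plan takes 22 weeks.
With Z inserted, Database now waits for max(Randomize, Z).
New critical path: Protocol→Randomize→Z→Database = 8+7+3+7 = 25 ⇒ 25 weeks.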